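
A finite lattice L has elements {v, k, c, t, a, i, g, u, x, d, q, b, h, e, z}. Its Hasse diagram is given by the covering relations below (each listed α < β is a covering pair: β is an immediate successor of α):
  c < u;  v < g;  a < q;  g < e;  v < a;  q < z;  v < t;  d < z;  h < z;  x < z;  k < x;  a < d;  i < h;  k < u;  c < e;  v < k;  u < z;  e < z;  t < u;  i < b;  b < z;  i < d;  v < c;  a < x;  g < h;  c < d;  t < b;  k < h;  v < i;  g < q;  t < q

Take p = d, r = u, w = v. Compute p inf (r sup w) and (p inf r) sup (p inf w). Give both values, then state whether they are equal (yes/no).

c; c; yes

r sup w = u, so p inf (r sup w) = d inf u = c.
p inf r = c and p inf w = v, so (p inf r) sup (p inf w) = c sup v = c.
Equal: yes.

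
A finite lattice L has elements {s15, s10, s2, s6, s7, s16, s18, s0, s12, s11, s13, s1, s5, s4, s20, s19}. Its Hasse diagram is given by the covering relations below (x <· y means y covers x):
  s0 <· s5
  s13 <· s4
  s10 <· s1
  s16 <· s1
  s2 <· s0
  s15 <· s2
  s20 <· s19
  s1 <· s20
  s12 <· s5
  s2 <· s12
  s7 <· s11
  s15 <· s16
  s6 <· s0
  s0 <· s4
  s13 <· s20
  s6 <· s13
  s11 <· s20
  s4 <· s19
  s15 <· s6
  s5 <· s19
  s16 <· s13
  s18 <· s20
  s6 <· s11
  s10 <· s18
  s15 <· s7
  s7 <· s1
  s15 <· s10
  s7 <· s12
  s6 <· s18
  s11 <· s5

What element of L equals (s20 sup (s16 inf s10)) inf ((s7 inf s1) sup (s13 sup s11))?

s20

s16 ∧ s10 = s15
s20 ∨ s15 = s20
s7 ∧ s1 = s7
s13 ∨ s11 = s20
s7 ∨ s20 = s20
s20 ∧ s20 = s20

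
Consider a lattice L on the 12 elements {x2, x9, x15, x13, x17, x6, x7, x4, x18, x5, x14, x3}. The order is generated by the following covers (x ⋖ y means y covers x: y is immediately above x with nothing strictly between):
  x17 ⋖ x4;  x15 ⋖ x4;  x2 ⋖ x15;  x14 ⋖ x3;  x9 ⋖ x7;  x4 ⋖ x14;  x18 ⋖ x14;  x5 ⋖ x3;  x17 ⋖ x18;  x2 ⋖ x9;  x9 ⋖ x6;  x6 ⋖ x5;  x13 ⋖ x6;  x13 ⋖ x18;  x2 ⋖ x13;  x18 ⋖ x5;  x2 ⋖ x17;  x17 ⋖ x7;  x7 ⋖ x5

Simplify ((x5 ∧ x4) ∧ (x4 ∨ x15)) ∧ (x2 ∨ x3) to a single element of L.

x17

x5 ∧ x4 = x17
x4 ∨ x15 = x4
x17 ∧ x4 = x17
x2 ∨ x3 = x3
x17 ∧ x3 = x17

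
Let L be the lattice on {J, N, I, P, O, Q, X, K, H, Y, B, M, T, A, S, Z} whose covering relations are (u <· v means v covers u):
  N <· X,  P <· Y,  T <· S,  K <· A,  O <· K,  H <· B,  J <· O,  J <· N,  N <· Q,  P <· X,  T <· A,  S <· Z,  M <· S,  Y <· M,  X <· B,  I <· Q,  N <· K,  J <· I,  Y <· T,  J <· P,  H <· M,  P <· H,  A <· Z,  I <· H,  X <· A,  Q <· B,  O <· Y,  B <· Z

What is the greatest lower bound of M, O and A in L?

Common lower bounds of {M, O, A}: J, O.
The greatest among these is O.

O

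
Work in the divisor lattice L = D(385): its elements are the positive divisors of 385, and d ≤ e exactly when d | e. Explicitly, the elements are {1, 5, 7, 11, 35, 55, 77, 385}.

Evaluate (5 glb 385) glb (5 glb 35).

5

5 ∧ 385 = 5
5 ∧ 35 = 5
5 ∧ 5 = 5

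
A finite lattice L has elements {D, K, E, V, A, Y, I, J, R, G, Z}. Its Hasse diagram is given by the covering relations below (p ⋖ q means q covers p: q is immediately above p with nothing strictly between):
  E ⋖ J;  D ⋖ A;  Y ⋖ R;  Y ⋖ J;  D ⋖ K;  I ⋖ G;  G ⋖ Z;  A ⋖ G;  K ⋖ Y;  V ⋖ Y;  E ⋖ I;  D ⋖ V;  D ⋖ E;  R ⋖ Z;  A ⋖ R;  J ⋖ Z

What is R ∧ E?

D

Common lower bounds of {R, E}: D.
The greatest among these is D.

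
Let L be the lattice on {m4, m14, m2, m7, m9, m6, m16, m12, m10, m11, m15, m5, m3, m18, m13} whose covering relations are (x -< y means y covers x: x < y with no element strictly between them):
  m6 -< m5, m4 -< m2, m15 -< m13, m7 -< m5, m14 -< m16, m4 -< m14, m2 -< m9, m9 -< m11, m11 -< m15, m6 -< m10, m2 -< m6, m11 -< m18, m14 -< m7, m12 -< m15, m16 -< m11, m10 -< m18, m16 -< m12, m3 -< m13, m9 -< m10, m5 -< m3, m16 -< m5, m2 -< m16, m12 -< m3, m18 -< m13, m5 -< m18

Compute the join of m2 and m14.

Common upper bounds of {m2, m14}: m11, m12, m13, m15, m16, m18, m3, m5.
The least among these is m16.

m16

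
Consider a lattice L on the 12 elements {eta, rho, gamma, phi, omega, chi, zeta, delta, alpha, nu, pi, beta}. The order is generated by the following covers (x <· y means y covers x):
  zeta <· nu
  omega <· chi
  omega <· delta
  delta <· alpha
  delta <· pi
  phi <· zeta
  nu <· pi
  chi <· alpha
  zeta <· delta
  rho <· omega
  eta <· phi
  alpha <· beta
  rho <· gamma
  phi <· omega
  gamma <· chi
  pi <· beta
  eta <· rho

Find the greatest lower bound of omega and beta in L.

omega

Common lower bounds of {omega, beta}: eta, omega, phi, rho.
The greatest among these is omega.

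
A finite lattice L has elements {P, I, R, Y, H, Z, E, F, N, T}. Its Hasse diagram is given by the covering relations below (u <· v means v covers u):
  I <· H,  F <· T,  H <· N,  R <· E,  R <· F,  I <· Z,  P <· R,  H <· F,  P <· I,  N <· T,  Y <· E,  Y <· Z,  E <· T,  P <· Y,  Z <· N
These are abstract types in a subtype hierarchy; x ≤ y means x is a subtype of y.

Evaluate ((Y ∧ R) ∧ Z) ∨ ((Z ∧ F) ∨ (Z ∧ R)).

Y ∧ R = P
P ∧ Z = P
Z ∧ F = I
Z ∧ R = P
I ∨ P = I
P ∨ I = I

I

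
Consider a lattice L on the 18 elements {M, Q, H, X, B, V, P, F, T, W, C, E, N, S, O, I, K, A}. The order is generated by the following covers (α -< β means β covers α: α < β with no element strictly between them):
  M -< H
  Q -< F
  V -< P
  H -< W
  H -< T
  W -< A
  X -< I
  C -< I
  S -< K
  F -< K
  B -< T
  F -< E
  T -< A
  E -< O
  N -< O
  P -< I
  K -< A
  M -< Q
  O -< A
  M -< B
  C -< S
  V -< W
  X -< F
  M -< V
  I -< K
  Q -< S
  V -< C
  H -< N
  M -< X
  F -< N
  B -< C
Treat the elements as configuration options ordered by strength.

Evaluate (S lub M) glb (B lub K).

S

S ∨ M = S
B ∨ K = K
S ∧ K = S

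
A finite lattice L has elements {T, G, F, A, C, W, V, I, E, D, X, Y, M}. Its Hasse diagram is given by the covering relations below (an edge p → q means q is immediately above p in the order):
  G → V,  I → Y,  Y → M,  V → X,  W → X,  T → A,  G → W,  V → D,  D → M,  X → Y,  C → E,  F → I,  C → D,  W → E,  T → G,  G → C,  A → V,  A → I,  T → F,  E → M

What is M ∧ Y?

Common lower bounds of {M, Y}: A, F, G, I, T, V, W, X, Y.
The greatest among these is Y.

Y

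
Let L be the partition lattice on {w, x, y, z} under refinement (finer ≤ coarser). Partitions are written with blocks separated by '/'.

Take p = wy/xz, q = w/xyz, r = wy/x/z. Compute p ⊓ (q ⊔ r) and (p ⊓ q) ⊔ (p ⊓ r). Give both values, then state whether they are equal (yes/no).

q ⊔ r = wxyz, so p ⊓ (q ⊔ r) = wy/xz ⊓ wxyz = wy/xz.
p ⊓ q = w/xz/y and p ⊓ r = wy/x/z, so (p ⊓ q) ⊔ (p ⊓ r) = w/xz/y ⊔ wy/x/z = wy/xz.
Equal: yes.

wy/xz; wy/xz; yes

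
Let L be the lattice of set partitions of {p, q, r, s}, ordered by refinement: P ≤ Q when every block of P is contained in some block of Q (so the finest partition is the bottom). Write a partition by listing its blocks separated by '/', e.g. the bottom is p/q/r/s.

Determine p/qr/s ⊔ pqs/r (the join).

pqrs

Common upper bounds of {p/qr/s, pqs/r}: pqrs.
The least among these is pqrs.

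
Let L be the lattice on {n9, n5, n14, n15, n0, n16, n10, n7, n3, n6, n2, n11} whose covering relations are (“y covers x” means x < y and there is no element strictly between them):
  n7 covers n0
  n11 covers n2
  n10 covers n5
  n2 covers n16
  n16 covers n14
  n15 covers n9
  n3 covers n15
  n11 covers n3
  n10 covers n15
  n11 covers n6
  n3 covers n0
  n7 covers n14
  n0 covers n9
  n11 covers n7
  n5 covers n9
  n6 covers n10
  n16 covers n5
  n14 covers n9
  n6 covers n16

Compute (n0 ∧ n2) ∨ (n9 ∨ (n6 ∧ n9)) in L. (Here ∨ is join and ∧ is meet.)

n0 ∧ n2 = n9
n6 ∧ n9 = n9
n9 ∨ n9 = n9
n9 ∨ n9 = n9

n9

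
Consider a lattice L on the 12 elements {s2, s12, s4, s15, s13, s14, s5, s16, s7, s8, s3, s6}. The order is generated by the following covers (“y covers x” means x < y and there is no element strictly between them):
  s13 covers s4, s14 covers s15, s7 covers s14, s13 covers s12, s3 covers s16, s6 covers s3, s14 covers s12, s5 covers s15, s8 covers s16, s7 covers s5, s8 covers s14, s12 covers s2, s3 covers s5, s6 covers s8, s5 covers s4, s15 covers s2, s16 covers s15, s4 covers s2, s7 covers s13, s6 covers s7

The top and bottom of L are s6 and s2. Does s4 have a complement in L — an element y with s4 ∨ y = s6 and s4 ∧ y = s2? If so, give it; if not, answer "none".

Need y with s4 ∨ y = s6 and s4 ∧ y = s2.
Checking each element gives: s8.

s8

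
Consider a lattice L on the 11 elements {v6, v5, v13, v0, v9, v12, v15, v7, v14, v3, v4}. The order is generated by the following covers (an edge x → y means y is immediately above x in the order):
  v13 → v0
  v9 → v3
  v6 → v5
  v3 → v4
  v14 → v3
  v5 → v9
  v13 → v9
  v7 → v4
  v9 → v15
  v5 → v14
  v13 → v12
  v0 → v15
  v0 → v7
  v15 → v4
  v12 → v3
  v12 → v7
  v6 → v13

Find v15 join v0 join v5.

v15

Common upper bounds of {v15, v0, v5}: v15, v4.
The least among these is v15.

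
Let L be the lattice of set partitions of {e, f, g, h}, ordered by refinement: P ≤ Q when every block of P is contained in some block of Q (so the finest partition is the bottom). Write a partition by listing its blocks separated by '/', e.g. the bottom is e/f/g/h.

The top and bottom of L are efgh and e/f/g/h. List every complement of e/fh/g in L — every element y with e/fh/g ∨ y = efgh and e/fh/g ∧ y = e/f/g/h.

ef/gh, efg/h, egh/f, eh/fg

Need y with e/fh/g ∨ y = efgh and e/fh/g ∧ y = e/f/g/h.
Checking each element gives: ef/gh, efg/h, egh/f, eh/fg.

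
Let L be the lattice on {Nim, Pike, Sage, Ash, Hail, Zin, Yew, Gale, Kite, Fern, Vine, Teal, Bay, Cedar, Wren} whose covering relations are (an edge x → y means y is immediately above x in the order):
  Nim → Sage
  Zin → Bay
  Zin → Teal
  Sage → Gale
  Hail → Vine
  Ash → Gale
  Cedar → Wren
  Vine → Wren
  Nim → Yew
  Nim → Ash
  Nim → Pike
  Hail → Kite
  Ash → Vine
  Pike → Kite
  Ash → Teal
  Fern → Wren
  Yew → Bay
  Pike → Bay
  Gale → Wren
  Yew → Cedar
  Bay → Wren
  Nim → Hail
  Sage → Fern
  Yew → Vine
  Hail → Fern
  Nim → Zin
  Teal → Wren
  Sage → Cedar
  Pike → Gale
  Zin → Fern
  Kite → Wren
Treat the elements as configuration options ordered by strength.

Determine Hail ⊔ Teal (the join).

Wren

Common upper bounds of {Hail, Teal}: Wren.
The least among these is Wren.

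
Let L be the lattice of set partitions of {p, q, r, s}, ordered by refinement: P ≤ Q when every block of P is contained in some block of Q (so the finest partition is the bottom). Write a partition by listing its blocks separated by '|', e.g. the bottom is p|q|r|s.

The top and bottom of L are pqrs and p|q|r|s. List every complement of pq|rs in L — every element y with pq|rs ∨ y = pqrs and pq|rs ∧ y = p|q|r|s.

pr|qs, pr|q|s, ps|qr, ps|q|r, p|qr|s, p|qs|r

Need y with pq|rs ∨ y = pqrs and pq|rs ∧ y = p|q|r|s.
Checking each element gives: pr|qs, pr|q|s, ps|qr, ps|q|r, p|qr|s, p|qs|r.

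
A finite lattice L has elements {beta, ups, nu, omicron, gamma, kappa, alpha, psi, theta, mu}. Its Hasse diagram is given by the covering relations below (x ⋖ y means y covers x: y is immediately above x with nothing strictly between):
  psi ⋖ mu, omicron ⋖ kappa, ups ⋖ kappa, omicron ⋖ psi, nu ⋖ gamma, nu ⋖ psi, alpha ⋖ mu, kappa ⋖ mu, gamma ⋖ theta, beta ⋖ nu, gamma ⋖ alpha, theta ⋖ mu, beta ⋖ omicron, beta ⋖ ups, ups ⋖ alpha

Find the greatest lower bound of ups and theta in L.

Common lower bounds of {ups, theta}: beta.
The greatest among these is beta.

beta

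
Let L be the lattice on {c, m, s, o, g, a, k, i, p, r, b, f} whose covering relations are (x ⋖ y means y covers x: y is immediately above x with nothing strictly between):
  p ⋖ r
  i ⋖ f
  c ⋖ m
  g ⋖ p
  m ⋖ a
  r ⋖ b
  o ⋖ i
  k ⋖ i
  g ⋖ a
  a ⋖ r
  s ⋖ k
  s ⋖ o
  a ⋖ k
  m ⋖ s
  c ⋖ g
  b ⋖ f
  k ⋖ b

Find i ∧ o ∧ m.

m

Common lower bounds of {i, o, m}: c, m.
The greatest among these is m.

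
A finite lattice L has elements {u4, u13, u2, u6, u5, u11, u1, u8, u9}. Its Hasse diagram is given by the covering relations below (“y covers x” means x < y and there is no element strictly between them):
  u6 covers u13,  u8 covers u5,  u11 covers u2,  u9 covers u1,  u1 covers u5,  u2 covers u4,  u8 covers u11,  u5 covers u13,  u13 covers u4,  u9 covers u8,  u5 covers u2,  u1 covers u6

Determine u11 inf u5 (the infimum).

u2

Common lower bounds of {u11, u5}: u2, u4.
The greatest among these is u2.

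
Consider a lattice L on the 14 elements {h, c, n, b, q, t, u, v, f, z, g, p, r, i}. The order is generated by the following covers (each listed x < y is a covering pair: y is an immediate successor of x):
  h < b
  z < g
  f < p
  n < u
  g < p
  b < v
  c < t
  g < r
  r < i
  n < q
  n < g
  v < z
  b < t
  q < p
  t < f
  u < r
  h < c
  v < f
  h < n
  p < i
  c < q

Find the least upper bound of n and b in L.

g

Common upper bounds of {n, b}: g, i, p, r.
The least among these is g.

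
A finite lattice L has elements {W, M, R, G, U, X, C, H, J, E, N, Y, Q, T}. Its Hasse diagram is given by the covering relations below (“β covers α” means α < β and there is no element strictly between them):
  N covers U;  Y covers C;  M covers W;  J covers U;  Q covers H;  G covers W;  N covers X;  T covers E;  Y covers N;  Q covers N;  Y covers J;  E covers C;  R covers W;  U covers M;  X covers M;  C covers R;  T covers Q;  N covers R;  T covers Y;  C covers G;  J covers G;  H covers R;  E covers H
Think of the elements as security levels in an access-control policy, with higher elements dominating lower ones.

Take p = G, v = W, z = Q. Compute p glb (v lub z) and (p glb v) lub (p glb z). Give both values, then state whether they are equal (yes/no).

W; W; yes

v lub z = Q, so p glb (v lub z) = G glb Q = W.
p glb v = W and p glb z = W, so (p glb v) lub (p glb z) = W lub W = W.
Equal: yes.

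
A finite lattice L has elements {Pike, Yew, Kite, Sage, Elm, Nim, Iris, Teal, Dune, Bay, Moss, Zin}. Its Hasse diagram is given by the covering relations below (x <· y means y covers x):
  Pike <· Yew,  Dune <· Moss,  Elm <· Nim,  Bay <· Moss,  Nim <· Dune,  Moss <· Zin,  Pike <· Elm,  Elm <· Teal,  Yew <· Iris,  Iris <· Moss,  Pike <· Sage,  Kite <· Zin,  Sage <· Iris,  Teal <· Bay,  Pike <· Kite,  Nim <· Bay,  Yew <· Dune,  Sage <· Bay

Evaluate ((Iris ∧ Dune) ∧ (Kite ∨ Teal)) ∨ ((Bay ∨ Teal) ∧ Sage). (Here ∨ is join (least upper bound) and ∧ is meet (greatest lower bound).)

Iris

Iris ∧ Dune = Yew
Kite ∨ Teal = Zin
Yew ∧ Zin = Yew
Bay ∨ Teal = Bay
Bay ∧ Sage = Sage
Yew ∨ Sage = Iris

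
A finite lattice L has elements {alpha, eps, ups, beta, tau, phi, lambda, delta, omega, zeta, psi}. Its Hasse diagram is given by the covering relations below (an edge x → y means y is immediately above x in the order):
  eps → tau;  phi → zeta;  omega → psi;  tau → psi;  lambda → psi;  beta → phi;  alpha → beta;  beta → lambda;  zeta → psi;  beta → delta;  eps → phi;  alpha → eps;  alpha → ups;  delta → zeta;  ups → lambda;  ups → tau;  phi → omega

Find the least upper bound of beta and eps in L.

Common upper bounds of {beta, eps}: omega, phi, psi, zeta.
The least among these is phi.

phi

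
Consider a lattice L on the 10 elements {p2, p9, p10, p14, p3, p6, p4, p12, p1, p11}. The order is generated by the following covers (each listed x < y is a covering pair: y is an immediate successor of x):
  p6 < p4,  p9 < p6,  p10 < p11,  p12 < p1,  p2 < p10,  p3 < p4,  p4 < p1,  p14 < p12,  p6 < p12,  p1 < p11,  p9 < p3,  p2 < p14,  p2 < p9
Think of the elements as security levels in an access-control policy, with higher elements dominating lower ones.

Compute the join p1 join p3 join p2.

Common upper bounds of {p1, p3, p2}: p1, p11.
The least among these is p1.

p1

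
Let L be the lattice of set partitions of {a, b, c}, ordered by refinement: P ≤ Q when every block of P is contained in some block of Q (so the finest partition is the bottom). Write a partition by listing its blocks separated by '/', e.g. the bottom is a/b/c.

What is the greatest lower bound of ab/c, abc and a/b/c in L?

The meet (common refinement) of ab/c, abc, a/b/c intersects blocks pairwise, giving a/b/c.

a/b/c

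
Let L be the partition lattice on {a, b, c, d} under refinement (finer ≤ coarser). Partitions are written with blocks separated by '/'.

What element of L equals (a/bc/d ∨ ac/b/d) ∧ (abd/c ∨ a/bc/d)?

abc/d

a/bc/d ∨ ac/b/d = abc/d
abd/c ∨ a/bc/d = abcd
abc/d ∧ abcd = abc/d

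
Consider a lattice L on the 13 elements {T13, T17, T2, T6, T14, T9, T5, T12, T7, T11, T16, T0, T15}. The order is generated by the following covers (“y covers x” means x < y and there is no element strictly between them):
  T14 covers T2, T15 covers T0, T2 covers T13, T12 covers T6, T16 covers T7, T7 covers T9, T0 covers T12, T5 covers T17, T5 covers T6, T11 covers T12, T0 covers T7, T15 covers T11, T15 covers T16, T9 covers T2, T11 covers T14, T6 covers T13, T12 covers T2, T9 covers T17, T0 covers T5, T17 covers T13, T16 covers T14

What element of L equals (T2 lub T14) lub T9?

T16

T2 ∨ T14 = T14
T14 ∨ T9 = T16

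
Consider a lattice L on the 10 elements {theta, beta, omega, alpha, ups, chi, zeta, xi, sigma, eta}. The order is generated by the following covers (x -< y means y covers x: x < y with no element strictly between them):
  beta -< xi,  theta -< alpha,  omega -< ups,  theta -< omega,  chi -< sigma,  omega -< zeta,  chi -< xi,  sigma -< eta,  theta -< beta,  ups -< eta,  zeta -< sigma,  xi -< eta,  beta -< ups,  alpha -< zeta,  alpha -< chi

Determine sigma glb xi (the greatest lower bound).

Common lower bounds of {sigma, xi}: alpha, chi, theta.
The greatest among these is chi.

chi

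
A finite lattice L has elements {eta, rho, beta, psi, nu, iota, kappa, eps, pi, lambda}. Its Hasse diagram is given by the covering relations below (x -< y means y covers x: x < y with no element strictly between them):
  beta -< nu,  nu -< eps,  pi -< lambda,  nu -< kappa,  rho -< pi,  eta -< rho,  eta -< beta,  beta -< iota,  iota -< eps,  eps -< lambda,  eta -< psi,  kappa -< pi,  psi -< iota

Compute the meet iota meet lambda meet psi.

Common lower bounds of {iota, lambda, psi}: eta, psi.
The greatest among these is psi.

psi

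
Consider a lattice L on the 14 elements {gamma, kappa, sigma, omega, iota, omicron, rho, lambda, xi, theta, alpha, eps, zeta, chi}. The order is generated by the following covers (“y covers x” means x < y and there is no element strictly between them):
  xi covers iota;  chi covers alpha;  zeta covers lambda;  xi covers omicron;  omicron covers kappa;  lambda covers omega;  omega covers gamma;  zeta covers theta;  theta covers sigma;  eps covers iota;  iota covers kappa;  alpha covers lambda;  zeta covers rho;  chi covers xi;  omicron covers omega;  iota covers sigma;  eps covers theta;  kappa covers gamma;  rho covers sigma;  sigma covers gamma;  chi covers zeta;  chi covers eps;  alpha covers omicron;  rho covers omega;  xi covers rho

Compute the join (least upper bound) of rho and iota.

Common upper bounds of {rho, iota}: chi, xi.
The least among these is xi.

xi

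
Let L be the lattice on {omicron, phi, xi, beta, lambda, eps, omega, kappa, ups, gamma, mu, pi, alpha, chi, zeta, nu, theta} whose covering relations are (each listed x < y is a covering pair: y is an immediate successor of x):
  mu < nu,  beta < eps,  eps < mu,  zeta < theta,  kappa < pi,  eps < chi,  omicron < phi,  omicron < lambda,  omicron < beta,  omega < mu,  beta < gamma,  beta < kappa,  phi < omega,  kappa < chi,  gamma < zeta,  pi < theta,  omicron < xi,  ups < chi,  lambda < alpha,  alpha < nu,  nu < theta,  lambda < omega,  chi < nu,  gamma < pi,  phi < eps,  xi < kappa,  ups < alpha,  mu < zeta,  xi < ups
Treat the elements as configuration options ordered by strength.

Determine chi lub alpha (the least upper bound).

nu

Common upper bounds of {chi, alpha}: nu, theta.
The least among these is nu.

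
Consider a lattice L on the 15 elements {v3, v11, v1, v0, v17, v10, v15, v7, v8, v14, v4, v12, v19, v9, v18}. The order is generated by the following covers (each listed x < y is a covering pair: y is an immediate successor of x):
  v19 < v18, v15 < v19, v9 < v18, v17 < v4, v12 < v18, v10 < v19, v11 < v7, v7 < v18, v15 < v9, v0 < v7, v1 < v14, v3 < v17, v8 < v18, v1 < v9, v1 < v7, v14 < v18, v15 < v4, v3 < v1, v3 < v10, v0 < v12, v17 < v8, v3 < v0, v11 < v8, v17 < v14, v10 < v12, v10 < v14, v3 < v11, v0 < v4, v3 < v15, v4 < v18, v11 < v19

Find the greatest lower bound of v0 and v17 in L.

v3

Common lower bounds of {v0, v17}: v3.
The greatest among these is v3.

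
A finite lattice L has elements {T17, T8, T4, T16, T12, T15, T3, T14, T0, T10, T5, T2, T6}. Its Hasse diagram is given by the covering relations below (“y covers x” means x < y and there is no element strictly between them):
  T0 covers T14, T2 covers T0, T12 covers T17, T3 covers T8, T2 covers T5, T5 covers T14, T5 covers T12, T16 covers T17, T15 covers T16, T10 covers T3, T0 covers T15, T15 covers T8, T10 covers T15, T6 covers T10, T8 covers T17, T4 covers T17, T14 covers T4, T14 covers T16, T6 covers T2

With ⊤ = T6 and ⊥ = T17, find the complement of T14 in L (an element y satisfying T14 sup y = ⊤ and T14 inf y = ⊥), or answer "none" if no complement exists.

Need y with T14 ∨ y = T6 and T14 ∧ y = T17.
Checking each element gives: T3.

T3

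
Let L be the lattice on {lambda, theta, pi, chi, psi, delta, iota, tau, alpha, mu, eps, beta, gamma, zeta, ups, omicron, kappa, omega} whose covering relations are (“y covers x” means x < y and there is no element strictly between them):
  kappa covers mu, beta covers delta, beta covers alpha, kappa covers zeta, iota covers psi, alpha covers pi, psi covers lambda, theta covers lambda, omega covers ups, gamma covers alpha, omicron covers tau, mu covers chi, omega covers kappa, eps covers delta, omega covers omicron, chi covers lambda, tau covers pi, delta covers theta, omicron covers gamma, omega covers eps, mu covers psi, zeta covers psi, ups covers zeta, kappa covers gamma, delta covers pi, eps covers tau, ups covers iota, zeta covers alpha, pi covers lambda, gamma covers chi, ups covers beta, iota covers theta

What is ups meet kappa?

Common lower bounds of {ups, kappa}: alpha, lambda, pi, psi, zeta.
The greatest among these is zeta.

zeta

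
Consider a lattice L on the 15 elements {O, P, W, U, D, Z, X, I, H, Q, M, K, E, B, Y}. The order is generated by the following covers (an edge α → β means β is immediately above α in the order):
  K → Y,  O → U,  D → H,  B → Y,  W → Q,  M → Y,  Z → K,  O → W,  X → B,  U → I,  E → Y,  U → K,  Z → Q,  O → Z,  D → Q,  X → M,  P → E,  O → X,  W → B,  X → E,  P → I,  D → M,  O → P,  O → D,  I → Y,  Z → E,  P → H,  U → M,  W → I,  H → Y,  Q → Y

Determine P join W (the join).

I

Common upper bounds of {P, W}: I, Y.
The least among these is I.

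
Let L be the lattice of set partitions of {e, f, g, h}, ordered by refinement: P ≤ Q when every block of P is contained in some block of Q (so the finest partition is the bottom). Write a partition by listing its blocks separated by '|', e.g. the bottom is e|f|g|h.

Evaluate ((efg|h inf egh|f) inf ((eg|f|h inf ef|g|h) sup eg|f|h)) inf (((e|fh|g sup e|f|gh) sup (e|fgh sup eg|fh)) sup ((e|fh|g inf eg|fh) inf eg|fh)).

eg|f|h

efg|h ∧ egh|f = eg|f|h
eg|f|h ∧ ef|g|h = e|f|g|h
e|f|g|h ∨ eg|f|h = eg|f|h
eg|f|h ∧ eg|f|h = eg|f|h
e|fh|g ∨ e|f|gh = e|fgh
e|fgh ∨ eg|fh = efgh
e|fgh ∨ efgh = efgh
e|fh|g ∧ eg|fh = e|fh|g
e|fh|g ∧ eg|fh = e|fh|g
efgh ∨ e|fh|g = efgh
eg|f|h ∧ efgh = eg|f|h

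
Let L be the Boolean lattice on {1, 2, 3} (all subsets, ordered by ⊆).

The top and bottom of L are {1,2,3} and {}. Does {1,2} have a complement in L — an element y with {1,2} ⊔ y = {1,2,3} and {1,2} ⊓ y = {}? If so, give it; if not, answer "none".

Need y with {1,2} ∨ y = {1,2,3} and {1,2} ∧ y = {}.
Checking each element gives: {3}.

{3}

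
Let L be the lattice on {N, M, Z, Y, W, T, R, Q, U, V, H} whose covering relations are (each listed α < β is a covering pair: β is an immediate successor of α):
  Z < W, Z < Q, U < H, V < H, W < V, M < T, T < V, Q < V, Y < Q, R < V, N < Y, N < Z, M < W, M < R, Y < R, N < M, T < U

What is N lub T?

Common upper bounds of {N, T}: H, T, U, V.
The least among these is T.

T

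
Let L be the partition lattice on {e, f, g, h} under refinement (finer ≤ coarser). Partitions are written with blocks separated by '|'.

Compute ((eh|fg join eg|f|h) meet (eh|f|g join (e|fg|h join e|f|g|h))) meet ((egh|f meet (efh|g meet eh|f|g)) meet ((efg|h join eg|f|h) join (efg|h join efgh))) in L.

eh|fg ∨ eg|f|h = efgh
e|fg|h ∨ e|f|g|h = e|fg|h
eh|f|g ∨ e|fg|h = eh|fg
efgh ∧ eh|fg = eh|fg
efh|g ∧ eh|f|g = eh|f|g
egh|f ∧ eh|f|g = eh|f|g
efg|h ∨ eg|f|h = efg|h
efg|h ∨ efgh = efgh
efg|h ∨ efgh = efgh
eh|f|g ∧ efgh = eh|f|g
eh|fg ∧ eh|f|g = eh|f|g

eh|f|g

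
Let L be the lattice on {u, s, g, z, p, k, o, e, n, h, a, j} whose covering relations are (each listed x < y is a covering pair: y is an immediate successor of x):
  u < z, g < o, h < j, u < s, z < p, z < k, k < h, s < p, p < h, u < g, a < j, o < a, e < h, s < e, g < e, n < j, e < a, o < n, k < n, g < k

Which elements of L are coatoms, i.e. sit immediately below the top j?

The coatoms are exactly the elements covered by j: a, h, n.

a, h, n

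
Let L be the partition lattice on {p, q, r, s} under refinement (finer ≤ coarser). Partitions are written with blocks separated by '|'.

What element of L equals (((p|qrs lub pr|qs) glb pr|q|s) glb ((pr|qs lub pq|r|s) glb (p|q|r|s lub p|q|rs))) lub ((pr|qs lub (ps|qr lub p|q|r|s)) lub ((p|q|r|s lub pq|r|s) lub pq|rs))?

pqrs

p|qrs ∨ pr|qs = pqrs
pqrs ∧ pr|q|s = pr|q|s
pr|qs ∨ pq|r|s = pqrs
p|q|r|s ∨ p|q|rs = p|q|rs
pqrs ∧ p|q|rs = p|q|rs
pr|q|s ∧ p|q|rs = p|q|r|s
ps|qr ∨ p|q|r|s = ps|qr
pr|qs ∨ ps|qr = pqrs
p|q|r|s ∨ pq|r|s = pq|r|s
pq|r|s ∨ pq|rs = pq|rs
pqrs ∨ pq|rs = pqrs
p|q|r|s ∨ pqrs = pqrs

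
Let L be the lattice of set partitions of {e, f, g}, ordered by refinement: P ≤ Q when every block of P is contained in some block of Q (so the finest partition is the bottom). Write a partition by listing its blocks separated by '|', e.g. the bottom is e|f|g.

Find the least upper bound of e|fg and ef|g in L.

The join of e|fg and ef|g merges any blocks that overlap across the partitions, giving efg.

efg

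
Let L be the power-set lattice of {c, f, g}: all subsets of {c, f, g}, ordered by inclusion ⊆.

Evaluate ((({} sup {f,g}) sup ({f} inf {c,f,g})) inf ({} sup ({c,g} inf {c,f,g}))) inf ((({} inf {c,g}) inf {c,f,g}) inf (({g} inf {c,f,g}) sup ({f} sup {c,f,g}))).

{}

{} ∨ {f,g} = {f,g}
{f} ∧ {c,f,g} = {f}
{f,g} ∨ {f} = {f,g}
{c,g} ∧ {c,f,g} = {c,g}
{} ∨ {c,g} = {c,g}
{f,g} ∧ {c,g} = {g}
{} ∧ {c,g} = {}
{} ∧ {c,f,g} = {}
{g} ∧ {c,f,g} = {g}
{f} ∨ {c,f,g} = {c,f,g}
{g} ∨ {c,f,g} = {c,f,g}
{} ∧ {c,f,g} = {}
{g} ∧ {} = {}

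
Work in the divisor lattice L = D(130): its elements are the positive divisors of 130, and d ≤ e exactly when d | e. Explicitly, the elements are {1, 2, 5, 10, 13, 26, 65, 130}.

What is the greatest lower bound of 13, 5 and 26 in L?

In the divisibility order, the meet is the greatest common divisor: gcd(13, 5, 26) = 1.

1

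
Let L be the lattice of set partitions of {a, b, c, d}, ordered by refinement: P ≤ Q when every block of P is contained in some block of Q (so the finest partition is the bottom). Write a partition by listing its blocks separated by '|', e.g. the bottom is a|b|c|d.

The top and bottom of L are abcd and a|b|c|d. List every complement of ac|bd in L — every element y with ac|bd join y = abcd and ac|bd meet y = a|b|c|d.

ab|cd, ab|c|d, ad|bc, ad|b|c, a|bc|d, a|b|cd

Need y with ac|bd ∨ y = abcd and ac|bd ∧ y = a|b|c|d.
Checking each element gives: ab|cd, ab|c|d, ad|bc, ad|b|c, a|bc|d, a|b|cd.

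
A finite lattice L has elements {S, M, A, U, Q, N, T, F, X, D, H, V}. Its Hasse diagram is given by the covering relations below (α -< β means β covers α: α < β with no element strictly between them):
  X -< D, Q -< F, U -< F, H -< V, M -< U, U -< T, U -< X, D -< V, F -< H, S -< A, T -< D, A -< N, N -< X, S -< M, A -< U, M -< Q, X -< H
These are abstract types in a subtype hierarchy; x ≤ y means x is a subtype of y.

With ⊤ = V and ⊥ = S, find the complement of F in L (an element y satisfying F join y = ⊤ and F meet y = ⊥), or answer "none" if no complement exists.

none

For every candidate y, either F ∨ y ≠ V or F ∧ y ≠ S; no complement exists.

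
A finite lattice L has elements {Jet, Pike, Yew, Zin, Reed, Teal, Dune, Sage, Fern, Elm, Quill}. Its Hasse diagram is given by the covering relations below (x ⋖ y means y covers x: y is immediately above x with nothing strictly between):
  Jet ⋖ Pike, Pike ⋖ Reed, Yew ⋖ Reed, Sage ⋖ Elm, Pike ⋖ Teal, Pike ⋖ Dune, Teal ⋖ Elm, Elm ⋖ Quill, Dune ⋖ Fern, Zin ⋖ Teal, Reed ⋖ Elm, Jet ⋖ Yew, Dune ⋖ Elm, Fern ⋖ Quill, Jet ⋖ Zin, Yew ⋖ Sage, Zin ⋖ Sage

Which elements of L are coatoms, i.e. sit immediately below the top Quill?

Elm, Fern

The coatoms are exactly the elements covered by Quill: Elm, Fern.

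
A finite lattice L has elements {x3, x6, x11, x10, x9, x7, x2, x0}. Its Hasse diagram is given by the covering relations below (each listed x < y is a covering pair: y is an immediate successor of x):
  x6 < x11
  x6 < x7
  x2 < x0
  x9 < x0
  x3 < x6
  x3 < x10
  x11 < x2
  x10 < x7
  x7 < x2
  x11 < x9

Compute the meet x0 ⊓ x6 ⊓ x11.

x6

Common lower bounds of {x0, x6, x11}: x3, x6.
The greatest among these is x6.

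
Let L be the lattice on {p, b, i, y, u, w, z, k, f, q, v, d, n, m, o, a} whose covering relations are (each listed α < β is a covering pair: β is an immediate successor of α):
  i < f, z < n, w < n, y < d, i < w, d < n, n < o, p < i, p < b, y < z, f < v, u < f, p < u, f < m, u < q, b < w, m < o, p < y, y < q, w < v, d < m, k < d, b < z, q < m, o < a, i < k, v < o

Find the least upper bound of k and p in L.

k

Common upper bounds of {k, p}: a, d, k, m, n, o.
The least among these is k.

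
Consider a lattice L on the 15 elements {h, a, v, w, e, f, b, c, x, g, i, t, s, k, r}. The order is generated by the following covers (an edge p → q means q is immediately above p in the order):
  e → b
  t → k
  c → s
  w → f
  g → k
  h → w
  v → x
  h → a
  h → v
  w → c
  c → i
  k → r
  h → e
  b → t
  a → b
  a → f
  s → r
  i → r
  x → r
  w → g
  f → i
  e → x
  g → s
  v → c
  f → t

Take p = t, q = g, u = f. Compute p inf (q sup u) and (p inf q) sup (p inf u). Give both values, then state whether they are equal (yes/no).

q sup u = k, so p inf (q sup u) = t inf k = t.
p inf q = w and p inf u = f, so (p inf q) sup (p inf u) = w sup f = f.
Equal: no.

t; f; no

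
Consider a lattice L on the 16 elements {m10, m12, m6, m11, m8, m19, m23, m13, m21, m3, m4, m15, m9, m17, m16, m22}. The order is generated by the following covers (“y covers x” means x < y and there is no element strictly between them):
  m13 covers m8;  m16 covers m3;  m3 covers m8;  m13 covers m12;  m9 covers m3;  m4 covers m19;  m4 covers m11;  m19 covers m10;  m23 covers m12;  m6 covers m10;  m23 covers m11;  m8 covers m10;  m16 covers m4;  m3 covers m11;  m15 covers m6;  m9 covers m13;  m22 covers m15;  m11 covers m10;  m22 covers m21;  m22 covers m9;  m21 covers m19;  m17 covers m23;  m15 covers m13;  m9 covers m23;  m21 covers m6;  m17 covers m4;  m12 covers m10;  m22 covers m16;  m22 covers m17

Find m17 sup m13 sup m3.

m22

Common upper bounds of {m17, m13, m3}: m22.
The least among these is m22.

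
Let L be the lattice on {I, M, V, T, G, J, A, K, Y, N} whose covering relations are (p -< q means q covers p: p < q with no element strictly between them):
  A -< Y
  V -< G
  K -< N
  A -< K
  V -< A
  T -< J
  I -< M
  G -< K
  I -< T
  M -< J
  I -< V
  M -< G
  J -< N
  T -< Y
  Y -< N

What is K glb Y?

A

Common lower bounds of {K, Y}: A, I, V.
The greatest among these is A.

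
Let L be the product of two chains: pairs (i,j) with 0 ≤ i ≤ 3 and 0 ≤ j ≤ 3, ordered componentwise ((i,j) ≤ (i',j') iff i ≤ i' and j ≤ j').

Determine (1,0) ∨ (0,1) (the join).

(1,1)

Common upper bounds of {(1,0), (0,1)}: (1,1), (1,2), (1,3), (2,1), (2,2), (2,3), (3,1), (3,2), (3,3).
The least among these is (1,1).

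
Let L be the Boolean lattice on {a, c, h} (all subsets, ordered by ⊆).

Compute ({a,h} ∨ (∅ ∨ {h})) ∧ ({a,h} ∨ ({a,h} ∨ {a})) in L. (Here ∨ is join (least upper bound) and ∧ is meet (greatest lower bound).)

∅ ∨ {h} = {h}
{a,h} ∨ {h} = {a,h}
{a,h} ∨ {a} = {a,h}
{a,h} ∨ {a,h} = {a,h}
{a,h} ∧ {a,h} = {a,h}

{a,h}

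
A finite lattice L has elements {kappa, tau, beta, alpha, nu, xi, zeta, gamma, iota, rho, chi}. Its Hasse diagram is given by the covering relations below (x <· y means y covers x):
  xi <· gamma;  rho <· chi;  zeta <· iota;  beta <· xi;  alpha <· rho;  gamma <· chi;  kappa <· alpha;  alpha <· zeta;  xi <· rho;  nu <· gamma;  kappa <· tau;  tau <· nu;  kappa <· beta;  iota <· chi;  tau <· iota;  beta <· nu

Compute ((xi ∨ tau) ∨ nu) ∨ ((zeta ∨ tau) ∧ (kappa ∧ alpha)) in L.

xi ∨ tau = gamma
gamma ∨ nu = gamma
zeta ∨ tau = iota
kappa ∧ alpha = kappa
iota ∧ kappa = kappa
gamma ∨ kappa = gamma

gamma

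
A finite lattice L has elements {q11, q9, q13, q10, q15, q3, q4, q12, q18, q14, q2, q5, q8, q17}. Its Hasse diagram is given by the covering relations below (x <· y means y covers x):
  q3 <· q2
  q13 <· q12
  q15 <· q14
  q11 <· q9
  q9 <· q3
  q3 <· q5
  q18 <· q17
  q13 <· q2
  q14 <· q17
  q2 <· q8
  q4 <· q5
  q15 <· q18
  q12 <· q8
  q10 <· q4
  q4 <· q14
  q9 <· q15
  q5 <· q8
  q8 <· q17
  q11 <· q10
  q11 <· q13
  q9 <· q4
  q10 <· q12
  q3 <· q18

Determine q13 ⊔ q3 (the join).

Common upper bounds of {q13, q3}: q17, q2, q8.
The least among these is q2.

q2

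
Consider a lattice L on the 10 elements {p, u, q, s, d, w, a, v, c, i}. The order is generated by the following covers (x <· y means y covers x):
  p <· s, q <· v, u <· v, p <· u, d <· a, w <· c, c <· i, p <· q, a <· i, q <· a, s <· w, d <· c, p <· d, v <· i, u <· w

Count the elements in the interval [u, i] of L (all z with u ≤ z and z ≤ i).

The interval [u, i] = {c, i, u, v, w}, which has 5 elements.

5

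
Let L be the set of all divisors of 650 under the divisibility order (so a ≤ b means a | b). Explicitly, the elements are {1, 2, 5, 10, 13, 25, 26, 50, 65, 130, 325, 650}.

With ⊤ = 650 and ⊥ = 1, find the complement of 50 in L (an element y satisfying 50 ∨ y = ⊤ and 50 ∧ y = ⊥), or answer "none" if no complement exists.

Need y with 50 ∨ y = 650 and 50 ∧ y = 1.
Checking each element gives: 13.

13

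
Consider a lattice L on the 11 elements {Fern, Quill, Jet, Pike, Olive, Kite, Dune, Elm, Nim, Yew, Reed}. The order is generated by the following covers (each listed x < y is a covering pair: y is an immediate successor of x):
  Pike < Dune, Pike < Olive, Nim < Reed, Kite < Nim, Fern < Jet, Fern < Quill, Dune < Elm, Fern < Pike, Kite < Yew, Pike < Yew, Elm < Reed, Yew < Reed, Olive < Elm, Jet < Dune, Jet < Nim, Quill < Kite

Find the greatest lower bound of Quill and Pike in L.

Fern

Common lower bounds of {Quill, Pike}: Fern.
The greatest among these is Fern.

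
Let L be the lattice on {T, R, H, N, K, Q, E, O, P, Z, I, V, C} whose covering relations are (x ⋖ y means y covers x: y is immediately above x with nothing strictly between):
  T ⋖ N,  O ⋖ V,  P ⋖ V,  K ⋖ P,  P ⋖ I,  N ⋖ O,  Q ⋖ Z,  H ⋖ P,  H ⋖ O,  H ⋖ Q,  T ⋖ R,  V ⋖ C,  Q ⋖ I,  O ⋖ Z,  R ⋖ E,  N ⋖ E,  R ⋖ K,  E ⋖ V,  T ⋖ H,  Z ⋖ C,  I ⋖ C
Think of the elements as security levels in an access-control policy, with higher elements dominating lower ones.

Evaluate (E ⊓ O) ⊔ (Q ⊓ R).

N

E ∧ O = N
Q ∧ R = T
N ∨ T = N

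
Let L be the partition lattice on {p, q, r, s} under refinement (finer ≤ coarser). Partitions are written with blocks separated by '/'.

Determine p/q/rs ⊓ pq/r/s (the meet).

p/q/r/s

The meet (common refinement) of p/q/rs and pq/r/s intersects blocks pairwise, giving p/q/r/s.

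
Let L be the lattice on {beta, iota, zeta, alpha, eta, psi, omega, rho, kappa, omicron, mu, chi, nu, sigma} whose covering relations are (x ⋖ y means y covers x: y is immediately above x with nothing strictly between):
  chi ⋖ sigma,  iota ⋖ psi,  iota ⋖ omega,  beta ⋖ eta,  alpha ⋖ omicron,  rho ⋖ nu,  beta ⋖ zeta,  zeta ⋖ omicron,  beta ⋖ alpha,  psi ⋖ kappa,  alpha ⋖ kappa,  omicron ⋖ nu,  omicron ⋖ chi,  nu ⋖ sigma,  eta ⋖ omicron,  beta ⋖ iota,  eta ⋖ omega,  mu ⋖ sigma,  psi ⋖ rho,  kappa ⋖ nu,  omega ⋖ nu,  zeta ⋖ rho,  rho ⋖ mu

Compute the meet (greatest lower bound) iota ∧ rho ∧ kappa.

iota

Common lower bounds of {iota, rho, kappa}: beta, iota.
The greatest among these is iota.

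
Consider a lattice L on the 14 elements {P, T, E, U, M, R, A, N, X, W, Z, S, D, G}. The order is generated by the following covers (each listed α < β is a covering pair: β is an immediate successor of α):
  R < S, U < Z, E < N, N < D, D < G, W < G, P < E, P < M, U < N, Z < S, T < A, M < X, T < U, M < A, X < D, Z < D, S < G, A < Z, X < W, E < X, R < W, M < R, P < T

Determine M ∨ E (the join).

X

Common upper bounds of {M, E}: D, G, W, X.
The least among these is X.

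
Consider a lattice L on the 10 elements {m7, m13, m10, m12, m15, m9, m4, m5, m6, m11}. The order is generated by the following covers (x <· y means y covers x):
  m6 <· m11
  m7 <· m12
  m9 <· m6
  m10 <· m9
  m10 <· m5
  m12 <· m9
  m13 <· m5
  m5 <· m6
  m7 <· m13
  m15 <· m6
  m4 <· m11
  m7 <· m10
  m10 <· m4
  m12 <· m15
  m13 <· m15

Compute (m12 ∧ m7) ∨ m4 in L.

m4

m12 ∧ m7 = m7
m7 ∨ m4 = m4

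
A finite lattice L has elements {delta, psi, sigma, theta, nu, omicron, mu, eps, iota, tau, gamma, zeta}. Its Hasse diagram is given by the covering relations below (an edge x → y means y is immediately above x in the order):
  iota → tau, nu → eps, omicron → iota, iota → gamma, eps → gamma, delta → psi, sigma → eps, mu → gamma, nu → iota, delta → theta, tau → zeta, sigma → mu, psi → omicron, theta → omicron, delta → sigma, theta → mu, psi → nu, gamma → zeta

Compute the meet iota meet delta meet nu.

delta

Common lower bounds of {iota, delta, nu}: delta.
The greatest among these is delta.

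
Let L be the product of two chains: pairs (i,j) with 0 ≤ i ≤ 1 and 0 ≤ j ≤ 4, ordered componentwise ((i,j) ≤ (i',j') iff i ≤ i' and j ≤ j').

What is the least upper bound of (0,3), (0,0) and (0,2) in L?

In a product of chains, the join is componentwise max, giving (0,3).

(0,3)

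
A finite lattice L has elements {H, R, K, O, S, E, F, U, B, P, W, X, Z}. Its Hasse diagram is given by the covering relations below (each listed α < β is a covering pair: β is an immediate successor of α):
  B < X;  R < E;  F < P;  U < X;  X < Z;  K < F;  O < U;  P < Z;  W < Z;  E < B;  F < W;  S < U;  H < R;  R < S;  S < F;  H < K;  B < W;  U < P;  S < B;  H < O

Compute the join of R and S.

S

Common upper bounds of {R, S}: B, F, P, S, U, W, X, Z.
The least among these is S.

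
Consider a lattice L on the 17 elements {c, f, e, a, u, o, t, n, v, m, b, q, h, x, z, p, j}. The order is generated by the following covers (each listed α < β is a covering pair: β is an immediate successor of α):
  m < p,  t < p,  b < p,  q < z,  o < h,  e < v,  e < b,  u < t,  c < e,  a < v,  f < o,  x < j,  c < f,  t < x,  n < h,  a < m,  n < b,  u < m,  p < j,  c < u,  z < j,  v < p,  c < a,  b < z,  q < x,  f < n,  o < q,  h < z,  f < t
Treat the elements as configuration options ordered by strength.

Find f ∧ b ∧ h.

f

Common lower bounds of {f, b, h}: c, f.
The greatest among these is f.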